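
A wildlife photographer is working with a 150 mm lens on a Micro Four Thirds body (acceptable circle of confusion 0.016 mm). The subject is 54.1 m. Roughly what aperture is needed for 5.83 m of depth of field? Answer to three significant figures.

Write h = H − f = f²/(N·c). The thin-lens limits are Dn = s·h/(h + (s−f)) and Df = s·h/(h − (s−f)), so DoF = Df − Dn = 2·s·(s−f)·h / (h² − (s−f)²).
That is a quadratic in h: DoF·h² − 2·s·(s−f)·h − DoF·(s−f)² = 0 ⇒ h = (s−f)·(s + √(s² + DoF²)) / DoF = 53950 × (54100 + √(54100² + 5830²)) / 5830 = 53950 × (54100 + 54413.2) / 5830 ≈ 1004166 mm.
Then N = f²/(c·h) = 150² / (0.016 × 1004166) = 22500 / 16067 ≈ 1.40.

f/1.40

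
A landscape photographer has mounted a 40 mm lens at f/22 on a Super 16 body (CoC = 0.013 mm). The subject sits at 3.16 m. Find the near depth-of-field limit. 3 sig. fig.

Hyperfocal distance H = f²/(N·c) + f = 40²/(22 × 0.013) + 40 = 1600/0.286 + 40 ≈ 5634.4 mm ≈ 5.634 m.
Near limit Dn = s·(H − f)/(H + s − 2f) = 3160 × (5634.4 − 40) / (5634.4 + 3160 − 2 × 40) = 3160 × 5594.4 / 8714.4 ≈ 2028.6 mm ≈ 2.03 m.

2.03 m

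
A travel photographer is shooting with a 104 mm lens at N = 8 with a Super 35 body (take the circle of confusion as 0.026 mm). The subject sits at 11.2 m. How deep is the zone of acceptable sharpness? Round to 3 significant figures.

5.01 m

Hyperfocal distance H = f²/(N·c) + f = 104²/(8 × 0.026) + 104 = 10816/0.208 + 104 ≈ 52104.0 mm ≈ 52.10 m.
Near limit Dn = s·(H − f)/(H + s − 2f) = 11200 × (52104.0 − 104) / (52104.0 + 11200 − 2 × 104) = 11200 × 52000.0 / 63096.0 ≈ 9230.4 mm.
Far limit Df = s·(H − f)/(H − s) = 11200 × (52104.0 − 104) / (52104.0 − 11200) = 11200 × 52000.0 / 40904.0 ≈ 14238.2 mm.
Depth of field = Df − Dn = 14238.2 − 9230.4 ≈ 5007.8 mm ≈ 5.01 m.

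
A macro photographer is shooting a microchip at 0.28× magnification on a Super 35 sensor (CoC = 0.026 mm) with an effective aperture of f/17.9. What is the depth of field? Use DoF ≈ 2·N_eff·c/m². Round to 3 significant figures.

At magnification m, DoF ≈ 2·N_eff·c/m² = 2 × 17.9 × 0.026 / 0.28² = 0.9308 / 0.0784 ≈ 11.9 mm.

11.9 mm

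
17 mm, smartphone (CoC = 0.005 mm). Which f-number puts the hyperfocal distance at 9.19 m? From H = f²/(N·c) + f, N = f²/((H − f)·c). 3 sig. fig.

Rearrange H = f²/(N·c) + f for N: N = f² / ((H − f)·c).
N = 17² / ((9190 − 17) × 0.005) = 289 / 45.87 ≈ 6.30.

f/6.30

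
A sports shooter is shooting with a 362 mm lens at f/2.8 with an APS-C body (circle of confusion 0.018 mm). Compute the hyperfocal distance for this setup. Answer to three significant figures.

2600 m

Hyperfocal distance H = f²/(N·c) + f = 362²/(2.8 × 0.018) + 362 = 131044/0.0504 + 362 ≈ 2600441.4 mm ≈ 2600 m.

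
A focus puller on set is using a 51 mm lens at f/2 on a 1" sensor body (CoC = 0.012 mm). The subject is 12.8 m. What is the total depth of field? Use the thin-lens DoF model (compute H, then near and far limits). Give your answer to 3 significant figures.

Hyperfocal distance H = f²/(N·c) + f = 51²/(2 × 0.012) + 51 = 2601/0.024 + 51 ≈ 108426.0 mm ≈ 108.4 m.
Near limit Dn = s·(H − f)/(H + s − 2f) = 12800 × (108426.0 − 51) / (108426.0 + 12800 − 2 × 51) = 12800 × 108375.0 / 121124.0 ≈ 11452.7 mm.
Far limit Df = s·(H − f)/(H − s) = 12800 × (108426.0 − 51) / (108426.0 − 12800) = 12800 × 108375.0 / 95626.0 ≈ 14506.5 mm.
Depth of field = Df − Dn = 14506.5 − 11452.7 ≈ 3053.8 mm ≈ 3.05 m.

3.05 m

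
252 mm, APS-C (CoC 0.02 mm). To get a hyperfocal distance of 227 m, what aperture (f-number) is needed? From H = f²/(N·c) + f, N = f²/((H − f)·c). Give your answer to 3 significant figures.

f/14

Rearrange H = f²/(N·c) + f for N: N = f² / ((H − f)·c).
N = 252² / ((227000 − 252) × 0.02) = 63504 / 4535 ≈ 14.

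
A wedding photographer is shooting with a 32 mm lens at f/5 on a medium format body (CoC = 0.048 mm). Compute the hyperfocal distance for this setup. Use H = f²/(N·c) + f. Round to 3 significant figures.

Hyperfocal distance H = f²/(N·c) + f = 32²/(5 × 0.048) + 32 = 1024/0.24 + 32 ≈ 4298.7 mm ≈ 4.30 m.

4.30 m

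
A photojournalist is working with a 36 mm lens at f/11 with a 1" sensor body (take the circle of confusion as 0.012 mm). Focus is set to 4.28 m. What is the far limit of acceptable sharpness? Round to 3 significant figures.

Hyperfocal distance H = f²/(N·c) + f = 36²/(11 × 0.012) + 36 = 1296/0.132 + 36 ≈ 9854.2 mm ≈ 9.854 m.
Far limit Df = s·(H − f)/(H − s) = 4280 × (9854.2 − 36) / (9854.2 − 4280) = 4280 × 9818.2 / 5574.2 ≈ 7538.7 mm ≈ 7.54 m.

7.54 m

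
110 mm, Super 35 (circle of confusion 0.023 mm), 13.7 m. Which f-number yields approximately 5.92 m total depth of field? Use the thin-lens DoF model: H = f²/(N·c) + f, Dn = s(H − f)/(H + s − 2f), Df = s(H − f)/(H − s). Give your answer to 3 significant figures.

Write h = H − f = f²/(N·c). The thin-lens limits are Dn = s·h/(h + (s−f)) and Df = s·h/(h − (s−f)), so DoF = Df − Dn = 2·s·(s−f)·h / (h² − (s−f)²).
That is a quadratic in h: DoF·h² − 2·s·(s−f)·h − DoF·(s−f)² = 0 ⇒ h = (s−f)·(s + √(s² + DoF²)) / DoF = 13590 × (13700 + √(13700² + 5920²)) / 5920 = 13590 × (13700 + 14924.4) / 5920 ≈ 65710 mm.
Then N = f²/(c·h) = 110² / (0.023 × 65710) = 12100 / 1511.3 ≈ 8.01.

f/8.01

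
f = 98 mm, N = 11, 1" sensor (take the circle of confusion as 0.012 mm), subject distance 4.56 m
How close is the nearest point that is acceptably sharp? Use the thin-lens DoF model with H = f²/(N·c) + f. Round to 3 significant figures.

Hyperfocal distance H = f²/(N·c) + f = 98²/(11 × 0.012) + 98 = 9604/0.132 + 98 ≈ 72855.6 mm ≈ 72.86 m.
Near limit Dn = s·(H − f)/(H + s − 2f) = 4560 × (72855.6 − 98) / (72855.6 + 4560 − 2 × 98) = 4560 × 72757.6 / 77219.6 ≈ 4296.5 mm ≈ 4.30 m.

4.30 m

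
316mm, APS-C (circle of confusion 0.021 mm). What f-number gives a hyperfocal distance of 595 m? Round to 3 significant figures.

f/8

Rearrange H = f²/(N·c) + f for N: N = f² / ((H − f)·c).
N = 316² / ((595000 − 316) × 0.021) = 99856 / 12488 ≈ 8.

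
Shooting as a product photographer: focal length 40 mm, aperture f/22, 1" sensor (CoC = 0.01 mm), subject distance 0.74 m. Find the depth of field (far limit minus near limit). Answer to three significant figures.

144 mm

Hyperfocal distance H = f²/(N·c) + f = 40²/(22 × 0.01) + 40 = 1600/0.22 + 40 ≈ 7312.7 mm ≈ 7.313 m.
Near limit Dn = s·(H − f)/(H + s − 2f) = 740 × (7312.7 − 40) / (7312.7 + 740 − 2 × 40) = 740 × 7272.7 / 7972.7 ≈ 675.03 mm.
Far limit Df = s·(H − f)/(H − s) = 740 × (7312.7 − 40) / (7312.7 − 740) = 740 × 7272.7 / 6572.7 ≈ 818.81 mm.
Depth of field = Df − Dn = 818.81 − 675.03 ≈ 143.78 mm.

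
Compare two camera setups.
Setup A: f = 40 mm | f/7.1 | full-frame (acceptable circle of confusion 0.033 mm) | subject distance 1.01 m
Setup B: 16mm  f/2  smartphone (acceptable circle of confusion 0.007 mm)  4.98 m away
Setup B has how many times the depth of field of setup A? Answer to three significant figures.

9.97

Setup A: H = 40²/(7.1×0.033) + 40 ≈ 6868.9 mm; DoF = Df − Dn = 1177.22 − 884.38 ≈ 292.84 mm.
Setup B: H = 16²/(2×0.007) + 16 ≈ 18301.7 mm; DoF = Df − Dn = 6835.7 − 3916.7 ≈ 2919.0 mm.
Ratio = 2919.0 / 292.84 ≈ 9.97.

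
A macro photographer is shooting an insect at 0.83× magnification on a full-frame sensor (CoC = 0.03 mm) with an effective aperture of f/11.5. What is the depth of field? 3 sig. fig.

1.00 mm

At magnification m, DoF ≈ 2·N_eff·c/m² = 2 × 11.5 × 0.03 / 0.83² = 0.69 / 0.6889 ≈ 1 mm.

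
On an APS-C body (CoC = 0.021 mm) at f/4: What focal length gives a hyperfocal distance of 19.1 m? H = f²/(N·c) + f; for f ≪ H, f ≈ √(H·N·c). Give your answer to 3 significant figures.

From H = f²/(N·c) + f, with f ≪ H: f ≈ √(H·N·c) = √(19100 × 4 × 0.021) = √1604.4 ≈ 40.05 mm.
Exact: f² + N·c·f − N·c·H = 0 ⇒ f = (−N·c + √((N·c)² + 4·N·c·H))/2 = (−0.084 + √6417.6)/2 ≈ 40.013 mm ≈ 40.0 mm.

40.0 mm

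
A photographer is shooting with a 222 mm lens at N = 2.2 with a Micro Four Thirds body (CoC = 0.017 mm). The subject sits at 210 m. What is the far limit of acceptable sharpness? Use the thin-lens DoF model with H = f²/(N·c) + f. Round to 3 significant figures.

250 m

Hyperfocal distance H = f²/(N·c) + f = 222²/(2.2 × 0.017) + 222 = 49284/0.0374 + 222 ≈ 1317976.0 mm ≈ 1318 m.
Far limit Df = s·(H − f)/(H − s) = 210000 × (1317976.0 − 222) / (1317976.0 − 210000) = 210000 × 1317754.0 / 1107976.0 ≈ 249760 mm ≈ 250 m.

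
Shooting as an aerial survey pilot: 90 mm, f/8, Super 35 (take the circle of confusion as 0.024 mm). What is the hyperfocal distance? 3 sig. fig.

42.3 m

Hyperfocal distance H = f²/(N·c) + f = 90²/(8 × 0.024) + 90 = 8100/0.192 + 90 ≈ 42277.5 mm ≈ 42.3 m.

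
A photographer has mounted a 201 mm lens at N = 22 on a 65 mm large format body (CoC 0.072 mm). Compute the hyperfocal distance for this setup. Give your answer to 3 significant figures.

Hyperfocal distance H = f²/(N·c) + f = 201²/(22 × 0.072) + 201 = 40401/1.584 + 201 ≈ 25706.7 mm ≈ 25.7 m.

25.7 m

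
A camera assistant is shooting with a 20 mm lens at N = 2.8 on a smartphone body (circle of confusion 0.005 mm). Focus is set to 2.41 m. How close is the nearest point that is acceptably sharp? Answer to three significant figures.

2.22 m

Hyperfocal distance H = f²/(N·c) + f = 20²/(2.8 × 0.005) + 20 = 400/0.014 + 20 ≈ 28591.4 mm ≈ 28.59 m.
Near limit Dn = s·(H − f)/(H + s − 2f) = 2410 × (28591.4 − 20) / (28591.4 + 2410 − 2 × 20) = 2410 × 28571.4 / 30961.4 ≈ 2224.0 mm ≈ 2.22 m.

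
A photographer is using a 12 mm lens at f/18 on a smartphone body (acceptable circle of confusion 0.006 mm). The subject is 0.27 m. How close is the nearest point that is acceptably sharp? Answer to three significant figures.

Hyperfocal distance H = f²/(N·c) + f = 12²/(18 × 0.006) + 12 = 144/0.108 + 12 ≈ 1345.3 mm ≈ 1.345 m.
Near limit Dn = s·(H − f)/(H + s − 2f) = 270 × (1345.3 − 12) / (1345.3 + 270 − 2 × 12) = 270 × 1333.3 / 1591.3 ≈ 226.23 mm.

226 mm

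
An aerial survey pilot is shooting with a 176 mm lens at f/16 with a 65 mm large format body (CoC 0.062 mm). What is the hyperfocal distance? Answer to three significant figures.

31.4 m

Hyperfocal distance H = f²/(N·c) + f = 176²/(16 × 0.062) + 176 = 30976/0.992 + 176 ≈ 31401.8 mm ≈ 31.4 m.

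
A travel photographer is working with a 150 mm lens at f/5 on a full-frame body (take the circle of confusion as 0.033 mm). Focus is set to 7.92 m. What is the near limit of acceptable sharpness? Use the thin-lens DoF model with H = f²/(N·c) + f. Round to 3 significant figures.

Hyperfocal distance H = f²/(N·c) + f = 150²/(5 × 0.033) + 150 = 22500/0.165 + 150 ≈ 136513.6 mm ≈ 136.5 m.
Near limit Dn = s·(H − f)/(H + s − 2f) = 7920 × (136513.6 − 150) / (136513.6 + 7920 − 2 × 150) = 7920 × 136363.6 / 144133.6 ≈ 7493.0 mm ≈ 7.49 m.

7.49 m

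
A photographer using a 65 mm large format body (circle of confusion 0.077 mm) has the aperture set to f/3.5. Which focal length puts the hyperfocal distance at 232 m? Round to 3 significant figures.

250 mm

From H = f²/(N·c) + f, with f ≪ H: f ≈ √(H·N·c) = √(232000 × 3.5 × 0.077) = √62524 ≈ 250.0 mm.
The +f correction barely moves this — solving exactly, f² + N·c·f − N·c·H = 0 ⇒ f = (−N·c + √((N·c)² + 4·N·c·H))/2 = (−0.2695 + √250096)/2 ≈ 249.91 mm, so f ≈ 250 mm.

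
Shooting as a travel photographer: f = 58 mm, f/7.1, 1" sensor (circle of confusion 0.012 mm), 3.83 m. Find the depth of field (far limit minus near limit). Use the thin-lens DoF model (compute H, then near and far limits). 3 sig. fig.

0.739 m

Hyperfocal distance H = f²/(N·c) + f = 58²/(7.1 × 0.012) + 58 = 3364/0.0852 + 58 ≈ 39541.6 mm ≈ 39.54 m.
Near limit Dn = s·(H − f)/(H + s − 2f) = 3830 × (39541.6 − 58) / (39541.6 + 3830 − 2 × 58) = 3830 × 39483.6 / 43255.6 ≈ 3496.01 mm.
Far limit Df = s·(H − f)/(H − s) = 3830 × (39541.6 − 58) / (39541.6 − 3830) = 3830 × 39483.6 / 35711.6 ≈ 4234.54 mm.
Depth of field = Df − Dn = 4234.54 − 3496.01 ≈ 738.53 mm ≈ 0.739 m.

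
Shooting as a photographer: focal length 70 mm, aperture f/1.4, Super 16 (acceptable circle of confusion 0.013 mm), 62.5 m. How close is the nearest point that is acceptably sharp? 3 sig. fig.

Hyperfocal distance H = f²/(N·c) + f = 70²/(1.4 × 0.013) + 70 = 4900/0.0182 + 70 ≈ 269300.8 mm ≈ 269.3 m.
Near limit Dn = s·(H − f)/(H + s − 2f) = 62500 × (269300.8 − 70) / (269300.8 + 62500 − 2 × 70) = 62500 × 269230.8 / 331660.8 ≈ 50735 mm ≈ 50.7 m.

50.7 m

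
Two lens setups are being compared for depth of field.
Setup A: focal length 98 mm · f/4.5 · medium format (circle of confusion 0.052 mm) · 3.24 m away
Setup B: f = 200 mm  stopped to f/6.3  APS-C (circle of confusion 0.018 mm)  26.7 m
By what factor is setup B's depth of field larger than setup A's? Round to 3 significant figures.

Setup A: H = 98²/(4.5×0.052) + 98 ≈ 41140.7 mm; DoF = Df − Dn = 3508.60 − 3009.60 ≈ 499.00 mm.
Setup B: H = 200²/(6.3×0.018) + 200 ≈ 352933.7 mm; DoF = Df − Dn = 28868.8 − 24834.3 ≈ 4034.5 mm.
Ratio = 4034.5 / 499.00 ≈ 8.09.

8.09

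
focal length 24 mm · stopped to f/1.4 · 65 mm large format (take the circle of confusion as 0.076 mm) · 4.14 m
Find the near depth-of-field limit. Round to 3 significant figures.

Hyperfocal distance H = f²/(N·c) + f = 24²/(1.4 × 0.076) + 24 = 576/0.1064 + 24 ≈ 5437.5 mm ≈ 5.438 m.
Near limit Dn = s·(H − f)/(H + s − 2f) = 4140 × (5437.5 − 24) / (5437.5 + 4140 − 2 × 24) = 4140 × 5413.5 / 9529.5 ≈ 2351.8 mm ≈ 2.35 m.

2.35 m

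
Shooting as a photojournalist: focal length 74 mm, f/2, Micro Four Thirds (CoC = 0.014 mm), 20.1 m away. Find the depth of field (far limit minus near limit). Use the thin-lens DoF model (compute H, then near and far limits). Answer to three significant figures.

Hyperfocal distance H = f²/(N·c) + f = 74²/(2 × 0.014) + 74 = 5476/0.028 + 74 ≈ 195645.4 mm ≈ 195.6 m.
Near limit Dn = s·(H − f)/(H + s − 2f) = 20100 × (195645.4 − 74) / (195645.4 + 20100 − 2 × 74) = 20100 × 195571.4 / 215597.4 ≈ 18233.0 mm.
Far limit Df = s·(H − f)/(H − s) = 20100 × (195645.4 − 74) / (195645.4 − 20100) = 20100 × 195571.4 / 175545.4 ≈ 22393.0 mm.
Depth of field = Df − Dn = 22393.0 − 18233.0 ≈ 4160.0 mm ≈ 4.16 m.

4.16 m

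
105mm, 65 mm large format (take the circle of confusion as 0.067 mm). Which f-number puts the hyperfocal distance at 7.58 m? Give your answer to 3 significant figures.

f/22

Rearrange H = f²/(N·c) + f for N: N = f² / ((H − f)·c).
N = 105² / ((7580 − 105) × 0.067) = 11025 / 500.8 ≈ 22.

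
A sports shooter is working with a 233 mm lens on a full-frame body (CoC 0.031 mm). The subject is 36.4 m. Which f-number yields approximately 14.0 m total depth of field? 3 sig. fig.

f/8.99

Write h = H − f = f²/(N·c). The thin-lens limits are Dn = s·h/(h + (s−f)) and Df = s·h/(h − (s−f)), so DoF = Df − Dn = 2·s·(s−f)·h / (h² − (s−f)²).
That is a quadratic in h: DoF·h² − 2·s·(s−f)·h − DoF·(s−f)² = 0 ⇒ h = (s−f)·(s + √(s² + DoF²)) / DoF = 36167 × (36400 + √(36400² + 14000²)) / 14000 = 36167 × (36400 + 38999.5) / 14000 ≈ 194784 mm.
Then N = f²/(c·h) = 233² / (0.031 × 194784) = 54289 / 6038.3 ≈ 8.99.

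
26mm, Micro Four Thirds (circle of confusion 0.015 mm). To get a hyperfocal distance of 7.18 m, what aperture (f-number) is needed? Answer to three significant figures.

Rearrange H = f²/(N·c) + f for N: N = f² / ((H − f)·c).
N = 26² / ((7180 − 26) × 0.015) = 676 / 107.3 ≈ 6.30.

f/6.30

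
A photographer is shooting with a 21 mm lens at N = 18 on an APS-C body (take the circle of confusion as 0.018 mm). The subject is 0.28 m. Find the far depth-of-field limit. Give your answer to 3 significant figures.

346 mm

Hyperfocal distance H = f²/(N·c) + f = 21²/(18 × 0.018) + 21 = 441/0.324 + 21 ≈ 1382.1 mm ≈ 1.382 m.
Far limit Df = s·(H − f)/(H − s) = 280 × (1382.1 − 21) / (1382.1 − 280) = 280 × 1361.1 / 1102.1 ≈ 345.80 mm.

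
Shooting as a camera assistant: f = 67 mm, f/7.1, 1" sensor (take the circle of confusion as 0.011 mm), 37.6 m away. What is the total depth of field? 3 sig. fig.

Hyperfocal distance H = f²/(N·c) + f = 67²/(7.1 × 0.011) + 67 = 4489/0.0781 + 67 ≈ 57544.6 mm ≈ 57.54 m.
Near limit Dn = s·(H − f)/(H + s − 2f) = 37600 × (57544.6 − 67) / (57544.6 + 37600 − 2 × 67) = 37600 × 57477.6 / 95010.6 ≈ 22746 mm.
Far limit Df = s·(H − f)/(H − s) = 37600 × (57544.6 − 67) / (57544.6 − 37600) = 37600 × 57477.6 / 19944.6 ≈ 108358 mm.
Depth of field = Df − Dn = 108358 − 22746 ≈ 85612 mm ≈ 85.6 m.

85.6 m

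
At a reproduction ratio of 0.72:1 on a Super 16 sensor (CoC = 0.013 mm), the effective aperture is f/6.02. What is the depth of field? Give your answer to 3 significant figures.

0.302 mm

At magnification m, DoF ≈ 2·N_eff·c/m² = 2 × 6.02 × 0.013 / 0.72² = 0.1565 / 0.5184 ≈ 0.302 mm.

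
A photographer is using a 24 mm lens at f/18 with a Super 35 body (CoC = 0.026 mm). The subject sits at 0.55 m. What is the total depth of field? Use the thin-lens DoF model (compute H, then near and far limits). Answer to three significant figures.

0.575 m

Hyperfocal distance H = f²/(N·c) + f = 24²/(18 × 0.026) + 24 = 576/0.468 + 24 ≈ 1254.8 mm ≈ 1.255 m.
Near limit Dn = s·(H − f)/(H + s − 2f) = 550 × (1254.8 − 24) / (1254.8 + 550 − 2 × 24) = 550 × 1230.8 / 1756.8 ≈ 385.32 mm.
Far limit Df = s·(H − f)/(H − s) = 550 × (1254.8 − 24) / (1254.8 − 550) = 550 × 1230.8 / 704.8 ≈ 960.49 mm.
Depth of field = Df − Dn = 960.49 − 385.32 ≈ 575.17 mm ≈ 0.575 m.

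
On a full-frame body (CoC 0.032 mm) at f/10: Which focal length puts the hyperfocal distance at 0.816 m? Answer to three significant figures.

From H = f²/(N·c) + f, with f ≪ H: f ≈ √(H·N·c) = √(816 × 10 × 0.032) = √261.12 ≈ 16.16 mm.
Exact: f² + N·c·f − N·c·H = 0 ⇒ f = (−N·c + √((N·c)² + 4·N·c·H))/2 = (−0.32 + √1044.6)/2 ≈ 16.000 mm ≈ 16.0 mm.

16.0 mm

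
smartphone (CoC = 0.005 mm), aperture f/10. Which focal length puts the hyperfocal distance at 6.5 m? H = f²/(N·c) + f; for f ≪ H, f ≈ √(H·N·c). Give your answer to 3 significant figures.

18.0 mm

From H = f²/(N·c) + f, with f ≪ H: f ≈ √(H·N·c) = √(6500 × 10 × 0.005) = √325.00 ≈ 18.03 mm.
The +f correction barely moves this — solving exactly, f² + N·c·f − N·c·H = 0 ⇒ f = (−N·c + √((N·c)² + 4·N·c·H))/2 = (−0.05 + √1300.0)/2 ≈ 18.003 mm, so f ≈ 18.0 mm.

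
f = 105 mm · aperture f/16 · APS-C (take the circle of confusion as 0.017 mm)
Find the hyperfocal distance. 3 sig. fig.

Hyperfocal distance H = f²/(N·c) + f = 105²/(16 × 0.017) + 105 = 11025/0.272 + 105 ≈ 40638.1 mm ≈ 40.6 m.

40.6 m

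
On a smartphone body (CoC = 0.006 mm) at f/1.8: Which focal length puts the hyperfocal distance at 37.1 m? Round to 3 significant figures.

From H = f²/(N·c) + f, with f ≪ H: f ≈ √(H·N·c) = √(37100 × 1.8 × 0.006) = √400.68 ≈ 20.02 mm.
The +f correction barely moves this — solving exactly, f² + N·c·f − N·c·H = 0 ⇒ f = (−N·c + √((N·c)² + 4·N·c·H))/2 = (−0.0108 + √1602.7)/2 ≈ 20.012 mm, so f ≈ 20.0 mm.

20.0 mm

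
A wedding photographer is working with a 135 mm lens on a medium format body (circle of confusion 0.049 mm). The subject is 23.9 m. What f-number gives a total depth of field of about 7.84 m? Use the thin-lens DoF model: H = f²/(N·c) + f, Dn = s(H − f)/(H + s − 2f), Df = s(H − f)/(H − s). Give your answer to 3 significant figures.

f/2.50

Write h = H − f = f²/(N·c). The thin-lens limits are Dn = s·h/(h + (s−f)) and Df = s·h/(h − (s−f)), so DoF = Df − Dn = 2·s·(s−f)·h / (h² − (s−f)²).
That is a quadratic in h: DoF·h² − 2·s·(s−f)·h − DoF·(s−f)² = 0 ⇒ h = (s−f)·(s + √(s² + DoF²)) / DoF = 23765 × (23900 + √(23900² + 7840²)) / 7840 = 23765 × (23900 + 25153.0) / 7840 ≈ 148692 mm.
Then N = f²/(c·h) = 135² / (0.049 × 148692) = 18225 / 7285.9 ≈ 2.50.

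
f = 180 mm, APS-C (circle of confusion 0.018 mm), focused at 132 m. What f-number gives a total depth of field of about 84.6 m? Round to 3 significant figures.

f/4

Write h = H − f = f²/(N·c). The thin-lens limits are Dn = s·h/(h + (s−f)) and Df = s·h/(h − (s−f)), so DoF = Df − Dn = 2·s·(s−f)·h / (h² − (s−f)²).
That is a quadratic in h: DoF·h² − 2·s·(s−f)·h − DoF·(s−f)² = 0 ⇒ h = (s−f)·(s + √(s² + DoF²)) / DoF = 131820 × (132000 + √(132000² + 84600²)) / 84600 = 131820 × (132000 + 156784) / 84600 ≈ 449970 mm.
Then N = f²/(c·h) = 180² / (0.018 × 449970) = 32400 / 8099.5 ≈ 4.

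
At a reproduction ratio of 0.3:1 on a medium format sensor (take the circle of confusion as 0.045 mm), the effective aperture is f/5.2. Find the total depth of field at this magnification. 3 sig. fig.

5.20 mm

At magnification m, DoF ≈ 2·N_eff·c/m² = 2 × 5.2 × 0.045 / 0.3² = 0.468 / 0.09 ≈ 5.2 mm.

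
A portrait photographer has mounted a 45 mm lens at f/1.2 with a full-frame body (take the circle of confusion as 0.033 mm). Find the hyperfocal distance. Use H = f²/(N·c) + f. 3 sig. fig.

51.2 m

Hyperfocal distance H = f²/(N·c) + f = 45²/(1.2 × 0.033) + 45 = 2025/0.0396 + 45 ≈ 51181.4 mm ≈ 51.2 m.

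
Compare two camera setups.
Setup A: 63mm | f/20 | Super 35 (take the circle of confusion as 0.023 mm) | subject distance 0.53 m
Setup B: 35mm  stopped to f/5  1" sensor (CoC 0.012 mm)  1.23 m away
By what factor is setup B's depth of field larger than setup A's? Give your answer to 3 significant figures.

Setup A: H = 63²/(20×0.023) + 63 ≈ 8691.3 mm; DoF = Df − Dn = 560.327 − 502.787 ≈ 57.540 mm.
Setup B: H = 35²/(5×0.012) + 35 ≈ 20451.7 mm; DoF = Df − Dn = 1306.47 − 1161.99 ≈ 144.48 mm.
Ratio = 144.48 / 57.540 ≈ 2.51.

2.51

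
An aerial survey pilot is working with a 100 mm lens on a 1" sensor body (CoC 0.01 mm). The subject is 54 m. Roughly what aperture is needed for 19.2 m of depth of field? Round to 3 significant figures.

Write h = H − f = f²/(N·c). The thin-lens limits are Dn = s·h/(h + (s−f)) and Df = s·h/(h − (s−f)), so DoF = Df − Dn = 2·s·(s−f)·h / (h² − (s−f)²).
That is a quadratic in h: DoF·h² − 2·s·(s−f)·h − DoF·(s−f)² = 0 ⇒ h = (s−f)·(s + √(s² + DoF²)) / DoF = 53900 × (54000 + √(54000² + 19200²)) / 19200 = 53900 × (54000 + 57311.8) / 19200 ≈ 312485 mm.
Then N = f²/(c·h) = 100² / (0.01 × 312485) = 10000 / 3124.8 ≈ 3.20.

f/3.20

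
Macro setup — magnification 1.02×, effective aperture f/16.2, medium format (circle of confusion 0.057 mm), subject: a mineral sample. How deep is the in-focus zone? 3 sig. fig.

1.78 mm

At magnification m, DoF ≈ 2·N_eff·c/m² = 2 × 16.2 × 0.057 / 1.02² = 1.847 / 1.04 ≈ 1.78 mm.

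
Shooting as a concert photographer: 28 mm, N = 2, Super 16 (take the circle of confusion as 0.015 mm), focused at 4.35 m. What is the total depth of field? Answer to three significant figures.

Hyperfocal distance H = f²/(N·c) + f = 28²/(2 × 0.015) + 28 = 784/0.03 + 28 ≈ 26161.3 mm ≈ 26.16 m.
Near limit Dn = s·(H − f)/(H + s − 2f) = 4350 × (26161.3 − 28) / (26161.3 + 4350 − 2 × 28) = 4350 × 26133.3 / 30455.3 ≈ 3732.7 mm.
Far limit Df = s·(H − f)/(H − s) = 4350 × (26161.3 − 28) / (26161.3 − 4350) = 4350 × 26133.3 / 21811.3 ≈ 5212.0 mm.
Depth of field = Df − Dn = 5212.0 − 3732.7 ≈ 1479.3 mm ≈ 1.48 m.

1.48 m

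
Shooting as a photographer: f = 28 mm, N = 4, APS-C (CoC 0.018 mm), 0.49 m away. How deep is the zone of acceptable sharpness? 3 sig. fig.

Hyperfocal distance H = f²/(N·c) + f = 28²/(4 × 0.018) + 28 = 784/0.072 + 28 ≈ 10916.9 mm ≈ 10.92 m.
Near limit Dn = s·(H − f)/(H + s − 2f) = 490 × (10916.9 − 28) / (10916.9 + 490 − 2 × 28) = 490 × 10888.9 / 11350.9 ≈ 470.056 mm.
Far limit Df = s·(H − f)/(H − s) = 490 × (10916.9 − 28) / (10916.9 − 490) = 490 × 10888.9 / 10426.9 ≈ 511.711 mm.
Depth of field = Df − Dn = 511.711 − 470.056 ≈ 41.655 mm.

41.7 mm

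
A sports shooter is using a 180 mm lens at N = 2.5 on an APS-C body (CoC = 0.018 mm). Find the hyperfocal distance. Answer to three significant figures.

Hyperfocal distance H = f²/(N·c) + f = 180²/(2.5 × 0.018) + 180 = 32400/0.045 + 180 ≈ 720180.0 mm ≈ 720 m.

720 m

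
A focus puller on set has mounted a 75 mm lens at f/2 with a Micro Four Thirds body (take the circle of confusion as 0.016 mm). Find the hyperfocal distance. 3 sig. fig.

Hyperfocal distance H = f²/(N·c) + f = 75²/(2 × 0.016) + 75 = 5625/0.032 + 75 ≈ 175856.2 mm ≈ 176 m.

176 m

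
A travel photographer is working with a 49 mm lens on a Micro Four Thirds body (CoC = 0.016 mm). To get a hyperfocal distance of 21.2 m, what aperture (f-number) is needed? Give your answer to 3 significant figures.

Rearrange H = f²/(N·c) + f for N: N = f² / ((H − f)·c).
N = 49² / ((21200 − 49) × 0.016) = 2401 / 338.4 ≈ 7.09.

f/7.09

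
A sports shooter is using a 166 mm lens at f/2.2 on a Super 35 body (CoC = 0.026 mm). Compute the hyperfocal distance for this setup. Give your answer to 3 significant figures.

482 m

Hyperfocal distance H = f²/(N·c) + f = 166²/(2.2 × 0.026) + 166 = 27556/0.0572 + 166 ≈ 481914.3 mm ≈ 482 m.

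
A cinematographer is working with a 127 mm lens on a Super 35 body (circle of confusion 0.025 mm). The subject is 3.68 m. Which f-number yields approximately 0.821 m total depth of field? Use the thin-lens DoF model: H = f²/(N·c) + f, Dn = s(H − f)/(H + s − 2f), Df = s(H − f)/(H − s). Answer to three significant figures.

f/20

Write h = H − f = f²/(N·c). The thin-lens limits are Dn = s·h/(h + (s−f)) and Df = s·h/(h − (s−f)), so DoF = Df − Dn = 2·s·(s−f)·h / (h² − (s−f)²).
That is a quadratic in h: DoF·h² − 2·s·(s−f)·h − DoF·(s−f)² = 0 ⇒ h = (s−f)·(s + √(s² + DoF²)) / DoF = 3553 × (3680 + √(3680² + 821²)) / 821 = 3553 × (3680 + 3770.47) / 821 ≈ 32243 mm.
Then N = f²/(c·h) = 127² / (0.025 × 32243) = 16129 / 806.08 ≈ 20.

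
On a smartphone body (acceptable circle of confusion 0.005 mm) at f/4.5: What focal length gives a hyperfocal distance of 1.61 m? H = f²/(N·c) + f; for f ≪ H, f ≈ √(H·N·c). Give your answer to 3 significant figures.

From H = f²/(N·c) + f, with f ≪ H: f ≈ √(H·N·c) = √(1610 × 4.5 × 0.005) = √36.225 ≈ 6.019 mm.
Exact: f² + N·c·f − N·c·H = 0 ⇒ f = (−N·c + √((N·c)² + 4·N·c·H))/2 = (−0.0225 + √144.90)/2 ≈ 6.0075 mm ≈ 6.01 mm.

6.01 mm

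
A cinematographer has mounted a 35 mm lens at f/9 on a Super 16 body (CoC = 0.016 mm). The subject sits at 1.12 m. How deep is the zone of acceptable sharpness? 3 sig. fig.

Hyperfocal distance H = f²/(N·c) + f = 35²/(9 × 0.016) + 35 = 1225/0.144 + 35 ≈ 8541.9 mm ≈ 8.542 m.
Near limit Dn = s·(H − f)/(H + s − 2f) = 1120 × (8541.9 − 35) / (8541.9 + 1120 − 2 × 35) = 1120 × 8506.9 / 9591.9 ≈ 993.31 mm.
Far limit Df = s·(H − f)/(H − s) = 1120 × (8541.9 − 35) / (8541.9 − 1120) = 1120 × 8506.9 / 7421.9 ≈ 1283.73 mm.
Depth of field = Df − Dn = 1283.73 − 993.31 ≈ 290.42 mm.

290 mm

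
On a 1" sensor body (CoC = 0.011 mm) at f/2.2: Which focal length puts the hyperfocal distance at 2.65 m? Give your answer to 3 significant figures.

From H = f²/(N·c) + f, with f ≪ H: f ≈ √(H·N·c) = √(2650 × 2.2 × 0.011) = √64.130 ≈ 8.008 mm.
Exact: f² + N·c·f − N·c·H = 0 ⇒ f = (−N·c + √((N·c)² + 4·N·c·H))/2 = (−0.0242 + √256.52)/2 ≈ 7.9960 mm ≈ 8.00 mm.

8.00 mm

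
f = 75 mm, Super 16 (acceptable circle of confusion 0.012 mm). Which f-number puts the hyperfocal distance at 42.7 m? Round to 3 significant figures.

f/11

Rearrange H = f²/(N·c) + f for N: N = f² / ((H − f)·c).
N = 75² / ((42700 − 75) × 0.012) = 5625 / 511.5 ≈ 11.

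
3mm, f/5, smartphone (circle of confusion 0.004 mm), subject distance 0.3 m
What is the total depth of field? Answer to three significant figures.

Hyperfocal distance H = f²/(N·c) + f = 3²/(5 × 0.004) + 3 = 9/0.02 + 3 ≈ 453.0 mm ≈ 0.453 m.
Near limit Dn = s·(H − f)/(H + s − 2f) = 300 × (453.0 − 3) / (453.0 + 300 − 2 × 3) = 300 × 450.0 / 747.0 ≈ 180.72 mm.
Far limit Df = s·(H − f)/(H − s) = 300 × (453.0 − 3) / (453.0 − 300) = 300 × 450.0 / 153.0 ≈ 882.35 mm.
Depth of field = Df − Dn = 882.35 − 180.72 ≈ 701.63 mm ≈ 0.702 m.

0.702 m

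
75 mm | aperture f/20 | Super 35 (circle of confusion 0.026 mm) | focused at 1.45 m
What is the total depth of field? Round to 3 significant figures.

Hyperfocal distance H = f²/(N·c) + f = 75²/(20 × 0.026) + 75 = 5625/0.52 + 75 ≈ 10892.3 mm ≈ 10.89 m.
Near limit Dn = s·(H − f)/(H + s − 2f) = 1450 × (10892.3 − 75) / (10892.3 + 1450 − 2 × 75) = 1450 × 10817.3 / 12192.3 ≈ 1286.47 mm.
Far limit Df = s·(H − f)/(H − s) = 1450 × (10892.3 − 75) / (10892.3 − 1450) = 1450 × 10817.3 / 9442.3 ≈ 1661.15 mm.
Depth of field = Df − Dn = 1661.15 − 1286.47 ≈ 374.68 mm.

375 mm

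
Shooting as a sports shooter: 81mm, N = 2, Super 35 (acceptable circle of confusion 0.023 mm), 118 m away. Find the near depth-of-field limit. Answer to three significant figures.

64.6 m

Hyperfocal distance H = f²/(N·c) + f = 81²/(2 × 0.023) + 81 = 6561/0.046 + 81 ≈ 142711.4 mm ≈ 142.7 m.
Near limit Dn = s·(H − f)/(H + s − 2f) = 118000 × (142711.4 − 81) / (142711.4 + 118000 − 2 × 81) = 118000 × 142630.4 / 260549.4 ≈ 64596 mm ≈ 64.6 m.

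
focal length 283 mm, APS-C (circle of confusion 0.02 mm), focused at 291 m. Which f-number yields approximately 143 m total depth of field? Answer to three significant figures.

Write h = H − f = f²/(N·c). The thin-lens limits are Dn = s·h/(h + (s−f)) and Df = s·h/(h − (s−f)), so DoF = Df − Dn = 2·s·(s−f)·h / (h² − (s−f)²).
That is a quadratic in h: DoF·h² − 2·s·(s−f)·h − DoF·(s−f)² = 0 ⇒ h = (s−f)·(s + √(s² + DoF²)) / DoF = 290717 × (291000 + √(291000² + 143000²)) / 143000 = 290717 × (291000 + 324238) / 143000 ≈ 1250769 mm.
Then N = f²/(c·h) = 283² / (0.02 × 1250769) = 80089 / 25015 ≈ 3.20.

f/3.20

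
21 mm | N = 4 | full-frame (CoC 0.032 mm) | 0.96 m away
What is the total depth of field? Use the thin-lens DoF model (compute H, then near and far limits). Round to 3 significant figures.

Hyperfocal distance H = f²/(N·c) + f = 21²/(4 × 0.032) + 21 = 441/0.128 + 21 ≈ 3466.3 mm ≈ 3.466 m.
Near limit Dn = s·(H − f)/(H + s − 2f) = 960 × (3466.3 − 21) / (3466.3 + 960 − 2 × 21) = 960 × 3445.3 / 4384.3 ≈ 754.39 mm.
Far limit Df = s·(H − f)/(H − s) = 960 × (3466.3 − 21) / (3466.3 − 960) = 960 × 3445.3 / 2506.3 ≈ 1319.67 mm.
Depth of field = Df − Dn = 1319.67 − 754.39 ≈ 565.28 mm ≈ 0.565 m.

0.565 m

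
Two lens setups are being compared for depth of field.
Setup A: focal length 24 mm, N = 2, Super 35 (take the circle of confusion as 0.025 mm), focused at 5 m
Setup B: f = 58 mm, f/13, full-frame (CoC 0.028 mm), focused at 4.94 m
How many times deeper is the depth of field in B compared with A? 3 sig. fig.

Setup A: H = 24²/(2×0.025) + 24 ≈ 11544.0 mm; DoF = Df − Dn = 8802.0 − 3491.8 ≈ 5310.2 mm.
Setup B: H = 58²/(13×0.028) + 58 ≈ 9299.8 mm; DoF = Df − Dn = 10471.7 − 3232.4 ≈ 7239.3 mm.
Ratio = 7239.3 / 5310.2 ≈ 1.36.

1.36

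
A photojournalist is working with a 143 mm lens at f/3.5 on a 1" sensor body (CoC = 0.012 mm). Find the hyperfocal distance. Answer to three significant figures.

Hyperfocal distance H = f²/(N·c) + f = 143²/(3.5 × 0.012) + 143 = 20449/0.042 + 143 ≈ 487024.0 mm ≈ 487 m.

487 m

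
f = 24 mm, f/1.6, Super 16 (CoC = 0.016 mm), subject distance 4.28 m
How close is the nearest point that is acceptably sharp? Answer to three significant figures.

3.60 m

Hyperfocal distance H = f²/(N·c) + f = 24²/(1.6 × 0.016) + 24 = 576/0.0256 + 24 ≈ 22524.0 mm ≈ 22.52 m.
Near limit Dn = s·(H − f)/(H + s − 2f) = 4280 × (22524.0 − 24) / (22524.0 + 4280 − 2 × 24) = 4280 × 22500.0 / 26756.0 ≈ 3599.2 mm ≈ 3.60 m.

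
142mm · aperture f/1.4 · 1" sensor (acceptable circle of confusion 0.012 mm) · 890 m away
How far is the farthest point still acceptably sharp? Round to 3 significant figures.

Hyperfocal distance H = f²/(N·c) + f = 142²/(1.4 × 0.012) + 142 = 20164/0.0168 + 142 ≈ 1200380.1 mm ≈ 1200 m.
Far limit Df = s·(H − f)/(H − s) = 890000 × (1200380.1 − 142) / (1200380.1 − 890000) = 890000 × 1200238.1 / 310380.1 ≈ 3441625 mm ≈ 3440 m.

3440 m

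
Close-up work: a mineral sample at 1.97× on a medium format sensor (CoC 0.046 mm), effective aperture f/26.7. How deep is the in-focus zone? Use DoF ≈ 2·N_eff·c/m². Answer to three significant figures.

0.633 mm

At magnification m, DoF ≈ 2·N_eff·c/m² = 2 × 26.7 × 0.046 / 1.97² = 2.456 / 3.881 ≈ 0.633 mm.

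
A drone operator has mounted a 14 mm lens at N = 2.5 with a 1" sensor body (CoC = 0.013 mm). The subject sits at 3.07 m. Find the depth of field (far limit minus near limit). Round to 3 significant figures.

4.19 m

Hyperfocal distance H = f²/(N·c) + f = 14²/(2.5 × 0.013) + 14 = 196/0.0325 + 14 ≈ 6044.8 mm ≈ 6.045 m.
Near limit Dn = s·(H − f)/(H + s − 2f) = 3070 × (6044.8 − 14) / (6044.8 + 3070 − 2 × 14) = 3070 × 6030.8 / 9086.8 ≈ 2037.5 mm.
Far limit Df = s·(H − f)/(H − s) = 3070 × (6044.8 − 14) / (6044.8 − 3070) = 3070 × 6030.8 / 2974.8 ≈ 6223.8 mm.
Depth of field = Df − Dn = 6223.8 − 2037.5 ≈ 4186.3 mm ≈ 4.19 m.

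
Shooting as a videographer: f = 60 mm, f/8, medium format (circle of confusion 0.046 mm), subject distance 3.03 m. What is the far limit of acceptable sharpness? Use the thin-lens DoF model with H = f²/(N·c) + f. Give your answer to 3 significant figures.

Hyperfocal distance H = f²/(N·c) + f = 60²/(8 × 0.046) + 60 = 3600/0.368 + 60 ≈ 9842.6 mm ≈ 9.843 m.
Far limit Df = s·(H − f)/(H − s) = 3030 × (9842.6 − 60) / (9842.6 − 3030) = 3030 × 9782.6 / 6812.6 ≈ 4350.9 mm ≈ 4.35 m.

4.35 m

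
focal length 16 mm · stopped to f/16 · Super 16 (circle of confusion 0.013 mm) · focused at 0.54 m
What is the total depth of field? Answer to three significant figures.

Hyperfocal distance H = f²/(N·c) + f = 16²/(16 × 0.013) + 16 = 256/0.208 + 16 ≈ 1246.8 mm ≈ 1.247 m.
Near limit Dn = s·(H − f)/(H + s − 2f) = 540 × (1246.8 − 16) / (1246.8 + 540 − 2 × 16) = 540 × 1230.8 / 1754.8 ≈ 378.75 mm.
Far limit Df = s·(H − f)/(H − s) = 540 × (1246.8 − 16) / (1246.8 − 540) = 540 × 1230.8 / 706.8 ≈ 940.36 mm.
Depth of field = Df − Dn = 940.36 − 378.75 ≈ 561.61 mm ≈ 0.562 m.

0.562 m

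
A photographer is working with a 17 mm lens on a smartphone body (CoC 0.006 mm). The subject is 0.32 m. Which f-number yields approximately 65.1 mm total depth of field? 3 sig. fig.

f/16

Write h = H − f = f²/(N·c). The thin-lens limits are Dn = s·h/(h + (s−f)) and Df = s·h/(h − (s−f)), so DoF = Df − Dn = 2·s·(s−f)·h / (h² − (s−f)²).
That is a quadratic in h: DoF·h² − 2·s·(s−f)·h − DoF·(s−f)² = 0 ⇒ h = (s−f)·(s + √(s² + DoF²)) / DoF = 303 × (320 + √(320² + 65.1²)) / 65.1 = 303 × (320 + 326.555) / 65.1 ≈ 3009.3 mm.
Then N = f²/(c·h) = 17² / (0.006 × 3009.3) = 289 / 18.056 ≈ 16.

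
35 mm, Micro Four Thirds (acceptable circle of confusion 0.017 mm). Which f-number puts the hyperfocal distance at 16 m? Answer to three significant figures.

Rearrange H = f²/(N·c) + f for N: N = f² / ((H − f)·c).
N = 35² / ((16000 − 35) × 0.017) = 1225 / 271.4 ≈ 4.51.

f/4.51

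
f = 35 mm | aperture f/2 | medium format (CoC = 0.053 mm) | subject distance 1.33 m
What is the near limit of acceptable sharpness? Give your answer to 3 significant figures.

1.20 m

Hyperfocal distance H = f²/(N·c) + f = 35²/(2 × 0.053) + 35 = 1225/0.106 + 35 ≈ 11591.6 mm ≈ 11.59 m.
Near limit Dn = s·(H − f)/(H + s − 2f) = 1330 × (11591.6 − 35) / (11591.6 + 1330 − 2 × 35) = 1330 × 11556.6 / 12851.6 ≈ 1196.0 mm ≈ 1.20 m.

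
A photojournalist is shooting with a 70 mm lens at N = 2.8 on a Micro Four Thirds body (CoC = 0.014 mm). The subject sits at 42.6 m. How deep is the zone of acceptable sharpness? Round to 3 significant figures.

32.8 m

Hyperfocal distance H = f²/(N·c) + f = 70²/(2.8 × 0.014) + 70 = 4900/0.0392 + 70 ≈ 125070.0 mm ≈ 125.1 m.
Near limit Dn = s·(H − f)/(H + s − 2f) = 42600 × (125070.0 − 70) / (125070.0 + 42600 − 2 × 70) = 42600 × 125000.0 / 167530.0 ≈ 31785 mm.
Far limit Df = s·(H − f)/(H − s) = 42600 × (125070.0 − 70) / (125070.0 − 42600) = 42600 × 125000.0 / 82470.0 ≈ 64569 mm.
Depth of field = Df − Dn = 64569 − 31785 ≈ 32784 mm ≈ 32.8 m.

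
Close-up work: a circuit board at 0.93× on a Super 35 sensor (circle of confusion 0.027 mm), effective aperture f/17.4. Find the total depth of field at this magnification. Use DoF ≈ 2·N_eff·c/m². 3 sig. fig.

1.09 mm

At magnification m, DoF ≈ 2·N_eff·c/m² = 2 × 17.4 × 0.027 / 0.93² = 0.9396 / 0.8649 ≈ 1.09 mm.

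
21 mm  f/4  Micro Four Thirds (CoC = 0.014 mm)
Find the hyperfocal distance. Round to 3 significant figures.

7.90 m

Hyperfocal distance H = f²/(N·c) + f = 21²/(4 × 0.014) + 21 = 441/0.056 + 21 ≈ 7896.0 mm ≈ 7.90 m.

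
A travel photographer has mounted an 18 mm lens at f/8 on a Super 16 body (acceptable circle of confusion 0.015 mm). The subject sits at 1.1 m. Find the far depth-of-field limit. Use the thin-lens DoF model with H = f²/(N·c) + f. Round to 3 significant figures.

1.84 m

Hyperfocal distance H = f²/(N·c) + f = 18²/(8 × 0.015) + 18 = 324/0.12 + 18 ≈ 2718.0 mm ≈ 2.718 m.
Far limit Df = s·(H − f)/(H − s) = 1100 × (2718.0 − 18) / (2718.0 − 1100) = 1100 × 2700.0 / 1618.0 ≈ 1835.6 mm ≈ 1.84 m.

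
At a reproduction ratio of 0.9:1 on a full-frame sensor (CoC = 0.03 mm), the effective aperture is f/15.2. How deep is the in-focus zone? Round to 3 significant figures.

1.13 mm

At magnification m, DoF ≈ 2·N_eff·c/m² = 2 × 15.2 × 0.03 / 0.9² = 0.912 / 0.81 ≈ 1.13 mm.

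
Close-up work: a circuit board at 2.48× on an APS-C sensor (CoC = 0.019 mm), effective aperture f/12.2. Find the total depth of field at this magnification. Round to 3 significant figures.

At magnification m, DoF ≈ 2·N_eff·c/m² = 2 × 12.2 × 0.019 / 2.48² = 0.4636 / 6.15 ≈ 0.0754 mm.

0.0754 mm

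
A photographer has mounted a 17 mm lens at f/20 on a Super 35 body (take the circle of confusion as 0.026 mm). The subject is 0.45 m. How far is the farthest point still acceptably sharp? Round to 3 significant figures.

Hyperfocal distance H = f²/(N·c) + f = 17²/(20 × 0.026) + 17 = 289/0.52 + 17 ≈ 572.8 mm ≈ 0.573 m.
Far limit Df = s·(H − f)/(H − s) = 450 × (572.8 − 17) / (572.8 − 450) = 450 × 555.8 / 122.8 ≈ 2037.1 mm ≈ 2.04 m.

2.04 m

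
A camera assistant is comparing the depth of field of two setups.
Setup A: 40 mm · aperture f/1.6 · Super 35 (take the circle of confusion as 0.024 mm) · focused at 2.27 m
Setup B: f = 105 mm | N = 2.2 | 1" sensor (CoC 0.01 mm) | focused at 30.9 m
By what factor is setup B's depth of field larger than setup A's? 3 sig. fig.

Setup A: H = 40²/(1.6×0.024) + 40 ≈ 41706.7 mm; DoF = Df − Dn = 2398.36 − 2154.68 ≈ 243.68 mm.
Setup B: H = 105²/(2.2×0.01) + 105 ≈ 501241.4 mm; DoF = Df − Dn = 32923.1 − 29111.1 ≈ 3812.0 mm.
Ratio = 3812.0 / 243.68 ≈ 15.6.

15.6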